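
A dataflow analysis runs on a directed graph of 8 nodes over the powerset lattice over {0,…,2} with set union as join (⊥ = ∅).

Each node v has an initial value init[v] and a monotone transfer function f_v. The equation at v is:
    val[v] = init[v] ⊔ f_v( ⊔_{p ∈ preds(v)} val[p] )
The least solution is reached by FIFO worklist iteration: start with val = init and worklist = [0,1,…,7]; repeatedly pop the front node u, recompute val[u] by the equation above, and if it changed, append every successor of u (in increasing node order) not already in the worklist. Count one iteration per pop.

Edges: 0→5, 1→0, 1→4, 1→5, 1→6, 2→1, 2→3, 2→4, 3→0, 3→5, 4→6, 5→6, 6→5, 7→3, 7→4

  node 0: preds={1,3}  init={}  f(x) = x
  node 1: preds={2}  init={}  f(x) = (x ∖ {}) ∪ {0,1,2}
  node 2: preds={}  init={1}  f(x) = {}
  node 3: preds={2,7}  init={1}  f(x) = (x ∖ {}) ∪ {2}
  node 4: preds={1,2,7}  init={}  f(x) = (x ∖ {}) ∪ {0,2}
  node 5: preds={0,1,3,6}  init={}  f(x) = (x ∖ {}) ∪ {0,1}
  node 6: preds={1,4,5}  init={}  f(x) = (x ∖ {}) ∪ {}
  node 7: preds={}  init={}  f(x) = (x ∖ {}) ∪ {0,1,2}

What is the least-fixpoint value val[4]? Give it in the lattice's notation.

{0,1,2}

Worklist (14 pops):
  #1 pop 0: in={1} → {1} (was {}); enqueue []
  #2 pop 1: in={1} → {0,1,2} (was {}); enqueue [0]
  #3 pop 2: in={} → {1} (no change)
  #4 pop 3: in={1} → {1,2} (was {1}); enqueue []
  #5 pop 4: in={0,1,2} → {0,1,2} (was {}); enqueue []
  #6 pop 5: in={0,1,2} → {0,1,2} (was {}); enqueue []
  #7 pop 6: in={0,1,2} → {0,1,2} (was {}); enqueue [5]
  #8 pop 7: in={} → {0,1,2} (was {}); enqueue [3,4]
  #9 pop 0: in={0,1,2} → {0,1,2} (was {1}); enqueue []
  #10 pop 5: in={0,1,2} → {0,1,2} (no change)
  #11 pop 3: in={0,1,2} → {0,1,2} (was {1,2}); enqueue [0,5]
  #12 pop 4: in={0,1,2} → {0,1,2} (no change)
  #13 pop 0: in={0,1,2} → {0,1,2} (no change)
  #14 pop 5: in={0,1,2} → {0,1,2} (no change)

Fixpoint:
  val[0] = {0,1,2}
  val[1] = {0,1,2}
  val[2] = {1}
  val[3] = {0,1,2}
  val[4] = {0,1,2}
  val[5] = {0,1,2}
  val[6] = {0,1,2}
  val[7] = {0,1,2}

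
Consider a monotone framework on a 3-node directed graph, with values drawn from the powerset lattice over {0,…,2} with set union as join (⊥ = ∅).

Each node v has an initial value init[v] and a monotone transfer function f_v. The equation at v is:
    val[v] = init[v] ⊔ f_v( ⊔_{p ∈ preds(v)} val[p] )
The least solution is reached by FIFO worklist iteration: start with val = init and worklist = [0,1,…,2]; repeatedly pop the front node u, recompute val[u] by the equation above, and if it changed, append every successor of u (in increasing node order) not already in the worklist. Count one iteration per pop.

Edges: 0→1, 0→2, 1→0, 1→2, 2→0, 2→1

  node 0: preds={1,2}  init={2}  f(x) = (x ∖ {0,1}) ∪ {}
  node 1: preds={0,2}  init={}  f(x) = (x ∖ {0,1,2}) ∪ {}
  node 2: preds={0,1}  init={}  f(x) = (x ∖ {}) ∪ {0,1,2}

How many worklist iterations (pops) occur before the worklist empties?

Trace (5 dequeues):
  [1] u=0 | in {} | out {2} | ==
  [2] u=1 | in {2} | out {} | ==
  [3] u=2 | in {2} | out {0,1,2} | prev {} | push {0,1}
  [4] u=0 | in {0,1,2} | out {2} | ==
  [5] u=1 | in {0,1,2} | out {} | ==

Converged values:
  [0] {2}
  [1] {}
  [2] {0,1,2}

5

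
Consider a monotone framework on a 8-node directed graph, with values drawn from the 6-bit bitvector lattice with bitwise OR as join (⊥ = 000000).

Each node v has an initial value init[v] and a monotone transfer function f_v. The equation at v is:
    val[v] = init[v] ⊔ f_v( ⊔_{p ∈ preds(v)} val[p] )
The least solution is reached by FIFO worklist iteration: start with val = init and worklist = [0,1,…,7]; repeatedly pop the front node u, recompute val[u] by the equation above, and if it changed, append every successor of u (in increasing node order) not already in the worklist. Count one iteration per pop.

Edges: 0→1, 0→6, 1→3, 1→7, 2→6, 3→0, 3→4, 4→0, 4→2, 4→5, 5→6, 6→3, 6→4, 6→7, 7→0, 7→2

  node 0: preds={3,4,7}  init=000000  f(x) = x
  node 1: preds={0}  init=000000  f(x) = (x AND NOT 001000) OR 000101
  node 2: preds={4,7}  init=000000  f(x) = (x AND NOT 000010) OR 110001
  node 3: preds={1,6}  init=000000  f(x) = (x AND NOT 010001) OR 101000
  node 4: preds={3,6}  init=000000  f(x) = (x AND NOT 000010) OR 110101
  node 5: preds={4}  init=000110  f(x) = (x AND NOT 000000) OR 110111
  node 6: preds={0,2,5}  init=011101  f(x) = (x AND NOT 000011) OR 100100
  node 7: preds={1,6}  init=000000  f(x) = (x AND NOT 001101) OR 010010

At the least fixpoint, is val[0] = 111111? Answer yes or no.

Worklist (18 pops):
  #1 pop 0: in=000000 → 000000 (no change)
  #2 pop 1: in=000000 → 000101 (was 000000); enqueue []
  #3 pop 2: in=000000 → 110001 (was 000000); enqueue []
  #4 pop 3: in=011101 → 101100 (was 000000); enqueue [0]
  #5 pop 4: in=111101 → 111101 (was 000000); enqueue [2]
  #6 pop 5: in=111101 → 111111 (was 000110); enqueue []
  #7 pop 6: in=111111 → 111101 (was 011101); enqueue [3,4]
  #8 pop 7: in=111101 → 110010 (was 000000); enqueue []
  #9 pop 0: in=111111 → 111111 (was 000000); enqueue [1,6]
  #10 pop 2: in=111111 → 111101 (was 110001); enqueue []
  #11 pop 3: in=111101 → 101100 (no change)
  #12 pop 4: in=111101 → 111101 (no change)
  #13 pop 1: in=111111 → 110111 (was 000101); enqueue [3,7]
  #14 pop 6: in=111111 → 111101 (no change)
  #15 pop 3: in=111111 → 101110 (was 101100); enqueue [0,4]
  #16 pop 7: in=111111 → 110010 (no change)
  #17 pop 0: in=111111 → 111111 (no change)
  #18 pop 4: in=111111 → 111101 (no change)

Fixpoint:
  val[0] = 111111
  val[1] = 110111
  val[2] = 111101
  val[3] = 101110
  val[4] = 111101
  val[5] = 111111
  val[6] = 111101
  val[7] = 110010

yes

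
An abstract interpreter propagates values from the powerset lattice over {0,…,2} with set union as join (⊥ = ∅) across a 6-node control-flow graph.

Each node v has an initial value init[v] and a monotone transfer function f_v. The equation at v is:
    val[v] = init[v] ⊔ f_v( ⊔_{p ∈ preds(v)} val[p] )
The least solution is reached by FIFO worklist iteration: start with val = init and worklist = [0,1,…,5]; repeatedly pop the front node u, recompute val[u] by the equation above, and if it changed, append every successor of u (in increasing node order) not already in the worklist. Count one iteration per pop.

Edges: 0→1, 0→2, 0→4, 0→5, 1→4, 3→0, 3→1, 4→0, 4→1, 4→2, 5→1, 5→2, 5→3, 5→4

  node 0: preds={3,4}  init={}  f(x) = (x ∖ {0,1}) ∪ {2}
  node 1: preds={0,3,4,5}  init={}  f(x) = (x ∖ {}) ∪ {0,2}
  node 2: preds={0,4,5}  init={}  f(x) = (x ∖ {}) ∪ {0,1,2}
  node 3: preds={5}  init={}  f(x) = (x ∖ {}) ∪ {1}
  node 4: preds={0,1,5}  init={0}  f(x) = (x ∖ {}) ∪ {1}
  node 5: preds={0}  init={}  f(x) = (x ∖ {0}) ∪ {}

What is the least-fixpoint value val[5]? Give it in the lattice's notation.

Worklist (13 pops):
  #1 pop 0: in={0} → {2} (was {}); enqueue []
  #2 pop 1: in={0,2} → {0,2} (was {}); enqueue []
  #3 pop 2: in={0,2} → {0,1,2} (was {}); enqueue []
  #4 pop 3: in={} → {1} (was {}); enqueue [0,1]
  #5 pop 4: in={0,2} → {0,1,2} (was {0}); enqueue [2]
  #6 pop 5: in={2} → {2} (was {}); enqueue [3,4]
  #7 pop 0: in={0,1,2} → {2} (no change)
  #8 pop 1: in={0,1,2} → {0,1,2} (was {0,2}); enqueue []
  #9 pop 2: in={0,1,2} → {0,1,2} (no change)
  #10 pop 3: in={2} → {1,2} (was {1}); enqueue [0,1]
  #11 pop 4: in={0,1,2} → {0,1,2} (no change)
  #12 pop 0: in={0,1,2} → {2} (no change)
  #13 pop 1: in={0,1,2} → {0,1,2} (no change)

Fixpoint:
  val[0] = {2}
  val[1] = {0,1,2}
  val[2] = {0,1,2}
  val[3] = {1,2}
  val[4] = {0,1,2}
  val[5] = {2}

{2}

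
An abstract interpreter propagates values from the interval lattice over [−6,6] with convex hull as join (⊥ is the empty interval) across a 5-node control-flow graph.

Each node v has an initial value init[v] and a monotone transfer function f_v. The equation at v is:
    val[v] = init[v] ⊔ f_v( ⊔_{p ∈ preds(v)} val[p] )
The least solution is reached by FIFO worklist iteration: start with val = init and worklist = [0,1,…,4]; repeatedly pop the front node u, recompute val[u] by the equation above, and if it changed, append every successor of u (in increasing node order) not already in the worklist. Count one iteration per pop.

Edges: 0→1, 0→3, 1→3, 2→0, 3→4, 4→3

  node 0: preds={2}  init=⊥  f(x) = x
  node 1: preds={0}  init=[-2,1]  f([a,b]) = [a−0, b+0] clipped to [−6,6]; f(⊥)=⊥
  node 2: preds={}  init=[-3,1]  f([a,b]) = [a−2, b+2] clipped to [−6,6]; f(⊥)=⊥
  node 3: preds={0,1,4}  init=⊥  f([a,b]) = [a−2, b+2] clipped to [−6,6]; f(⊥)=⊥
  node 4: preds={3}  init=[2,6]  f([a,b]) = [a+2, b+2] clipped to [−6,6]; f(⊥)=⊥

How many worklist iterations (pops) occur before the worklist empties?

Worklist (6 pops):
  #1 pop 0: in=[-3,1] → [-3,1] (was ⊥); enqueue []
  #2 pop 1: in=[-3,1] → [-3,1] (was [-2,1]); enqueue []
  #3 pop 2: in=⊥ → [-3,1] (no change)
  #4 pop 3: in=[-3,6] → [-5,6] (was ⊥); enqueue []
  #5 pop 4: in=[-5,6] → [-3,6] (was [2,6]); enqueue [3]
  #6 pop 3: in=[-3,6] → [-5,6] (no change)

Fixpoint:
  val[0] = [-3,1]
  val[1] = [-3,1]
  val[2] = [-3,1]
  val[3] = [-5,6]
  val[4] = [-3,6]

6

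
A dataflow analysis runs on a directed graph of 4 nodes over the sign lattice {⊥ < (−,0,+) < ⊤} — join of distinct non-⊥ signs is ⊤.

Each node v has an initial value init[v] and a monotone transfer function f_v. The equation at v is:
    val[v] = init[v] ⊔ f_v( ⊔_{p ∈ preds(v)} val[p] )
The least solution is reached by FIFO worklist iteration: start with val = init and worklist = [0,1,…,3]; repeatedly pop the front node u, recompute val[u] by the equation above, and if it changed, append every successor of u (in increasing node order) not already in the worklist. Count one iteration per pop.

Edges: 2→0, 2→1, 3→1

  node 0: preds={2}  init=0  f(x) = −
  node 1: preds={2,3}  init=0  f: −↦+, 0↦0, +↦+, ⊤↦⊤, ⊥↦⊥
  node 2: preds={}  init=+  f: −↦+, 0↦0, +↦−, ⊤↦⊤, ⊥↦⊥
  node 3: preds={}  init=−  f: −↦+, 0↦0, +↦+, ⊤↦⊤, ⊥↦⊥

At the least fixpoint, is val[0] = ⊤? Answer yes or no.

yes

Iteration log — 4 steps:
  step 1. node 0  ⊔preds=+  new=⊤  old=0  +wl: 
  step 2. node 1  ⊔preds=⊤  new=⊤  old=0  +wl: 
  step 3. node 2  ⊔preds=⊥  new=+  stable
  step 4. node 3  ⊔preds=⊥  new=−  stable

Least fixpoint reached:
  node 0: ⊤
  node 1: ⊤
  node 2: +
  node 3: −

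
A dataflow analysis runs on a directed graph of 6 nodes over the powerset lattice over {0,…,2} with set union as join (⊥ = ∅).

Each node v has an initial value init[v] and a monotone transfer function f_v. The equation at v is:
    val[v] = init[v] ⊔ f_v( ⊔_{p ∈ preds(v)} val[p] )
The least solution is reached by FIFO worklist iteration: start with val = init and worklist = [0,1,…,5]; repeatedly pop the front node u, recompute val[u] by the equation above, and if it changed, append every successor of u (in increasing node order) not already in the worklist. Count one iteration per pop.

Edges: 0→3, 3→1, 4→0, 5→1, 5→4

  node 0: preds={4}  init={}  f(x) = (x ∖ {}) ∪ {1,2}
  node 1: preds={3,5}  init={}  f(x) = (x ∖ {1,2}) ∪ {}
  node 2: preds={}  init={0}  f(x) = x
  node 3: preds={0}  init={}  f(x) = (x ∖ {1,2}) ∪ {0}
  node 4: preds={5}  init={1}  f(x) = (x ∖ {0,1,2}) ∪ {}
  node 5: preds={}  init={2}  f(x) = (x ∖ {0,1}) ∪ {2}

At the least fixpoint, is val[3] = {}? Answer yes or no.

Worklist (7 pops):
  #1 pop 0: in={1} → {1,2} (was {}); enqueue []
  #2 pop 1: in={2} → {} (no change)
  #3 pop 2: in={} → {0} (no change)
  #4 pop 3: in={1,2} → {0} (was {}); enqueue [1]
  #5 pop 4: in={2} → {1} (no change)
  #6 pop 5: in={} → {2} (no change)
  #7 pop 1: in={0,2} → {0} (was {}); enqueue []

Fixpoint:
  val[0] = {1,2}
  val[1] = {0}
  val[2] = {0}
  val[3] = {0}
  val[4] = {1}
  val[5] = {2}

no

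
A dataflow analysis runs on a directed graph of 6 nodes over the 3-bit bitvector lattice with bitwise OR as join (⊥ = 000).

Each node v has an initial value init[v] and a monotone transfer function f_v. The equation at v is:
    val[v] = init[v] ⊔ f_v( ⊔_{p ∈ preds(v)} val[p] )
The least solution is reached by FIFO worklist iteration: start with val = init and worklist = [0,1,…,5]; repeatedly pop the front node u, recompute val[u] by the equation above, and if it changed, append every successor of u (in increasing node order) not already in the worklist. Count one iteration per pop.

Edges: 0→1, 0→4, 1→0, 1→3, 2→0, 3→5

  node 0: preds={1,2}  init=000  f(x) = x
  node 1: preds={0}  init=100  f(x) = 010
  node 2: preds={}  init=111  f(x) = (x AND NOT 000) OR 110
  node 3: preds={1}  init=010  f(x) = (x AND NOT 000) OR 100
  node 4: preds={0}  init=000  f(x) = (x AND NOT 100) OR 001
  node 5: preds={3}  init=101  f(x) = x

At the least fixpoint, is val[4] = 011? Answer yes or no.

Trace (7 dequeues):
  [1] u=0 | in 111 | out 111 | prev 000 | push {}
  [2] u=1 | in 111 | out 110 | prev 100 | push {0}
  [3] u=2 | in 000 | out 111 | ==
  [4] u=3 | in 110 | out 110 | prev 010 | push {}
  [5] u=4 | in 111 | out 011 | prev 000 | push {}
  [6] u=5 | in 110 | out 111 | prev 101 | push {}
  [7] u=0 | in 111 | out 111 | ==

Converged values:
  [0] 111
  [1] 110
  [2] 111
  [3] 110
  [4] 011
  [5] 111

yes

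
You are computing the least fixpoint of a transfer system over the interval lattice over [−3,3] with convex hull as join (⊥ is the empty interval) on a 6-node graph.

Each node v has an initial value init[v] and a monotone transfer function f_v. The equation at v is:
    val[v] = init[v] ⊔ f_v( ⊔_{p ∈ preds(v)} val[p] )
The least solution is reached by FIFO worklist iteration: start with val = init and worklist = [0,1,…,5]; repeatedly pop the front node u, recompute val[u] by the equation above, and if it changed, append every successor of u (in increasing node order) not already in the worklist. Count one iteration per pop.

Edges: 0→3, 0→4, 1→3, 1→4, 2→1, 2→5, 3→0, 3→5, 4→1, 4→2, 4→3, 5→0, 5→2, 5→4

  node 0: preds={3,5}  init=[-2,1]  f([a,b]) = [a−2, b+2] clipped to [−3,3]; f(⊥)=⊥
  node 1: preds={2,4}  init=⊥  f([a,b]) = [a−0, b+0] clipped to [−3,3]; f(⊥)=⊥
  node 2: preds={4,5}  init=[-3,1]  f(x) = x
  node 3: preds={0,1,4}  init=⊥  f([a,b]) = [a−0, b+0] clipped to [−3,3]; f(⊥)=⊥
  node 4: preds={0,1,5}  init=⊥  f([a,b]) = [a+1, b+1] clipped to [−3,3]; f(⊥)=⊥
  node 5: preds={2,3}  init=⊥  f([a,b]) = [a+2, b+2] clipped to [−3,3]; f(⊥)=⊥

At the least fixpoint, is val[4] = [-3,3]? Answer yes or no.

no

Iteration log — 17 steps:
  step 1. node 0  ⊔preds=⊥  new=[-2,1]  stable
  step 2. node 1  ⊔preds=[-3,1]  new=[-3,1]  old=⊥  +wl: 
  step 3. node 2  ⊔preds=⊥  new=[-3,1]  stable
  step 4. node 3  ⊔preds=[-3,1]  new=[-3,1]  old=⊥  +wl: 0
  step 5. node 4  ⊔preds=[-3,1]  new=[-2,2]  old=⊥  +wl: 1,2,3
  step 6. node 5  ⊔preds=[-3,1]  new=[-1,3]  old=⊥  +wl: 4
  step 7. node 0  ⊔preds=[-3,3]  new=[-3,3]  old=[-2,1]  +wl: 
  step 8. node 1  ⊔preds=[-3,2]  new=[-3,2]  old=[-3,1]  +wl: 
  step 9. node 2  ⊔preds=[-2,3]  new=[-3,3]  old=[-3,1]  +wl: 1,5
  step 10. node 3  ⊔preds=[-3,3]  new=[-3,3]  old=[-3,1]  +wl: 0
  step 11. node 4  ⊔preds=[-3,3]  new=[-2,3]  old=[-2,2]  +wl: 2,3
  step 12. node 1  ⊔preds=[-3,3]  new=[-3,3]  old=[-3,2]  +wl: 4
  step 13. node 5  ⊔preds=[-3,3]  new=[-1,3]  stable
  step 14. node 0  ⊔preds=[-3,3]  new=[-3,3]  stable
  step 15. node 2  ⊔preds=[-2,3]  new=[-3,3]  stable
  step 16. node 3  ⊔preds=[-3,3]  new=[-3,3]  stable
  step 17. node 4  ⊔preds=[-3,3]  new=[-2,3]  stable

Least fixpoint reached:
  node 0: [-3,3]
  node 1: [-3,3]
  node 2: [-3,3]
  node 3: [-3,3]
  node 4: [-2,3]
  node 5: [-1,3]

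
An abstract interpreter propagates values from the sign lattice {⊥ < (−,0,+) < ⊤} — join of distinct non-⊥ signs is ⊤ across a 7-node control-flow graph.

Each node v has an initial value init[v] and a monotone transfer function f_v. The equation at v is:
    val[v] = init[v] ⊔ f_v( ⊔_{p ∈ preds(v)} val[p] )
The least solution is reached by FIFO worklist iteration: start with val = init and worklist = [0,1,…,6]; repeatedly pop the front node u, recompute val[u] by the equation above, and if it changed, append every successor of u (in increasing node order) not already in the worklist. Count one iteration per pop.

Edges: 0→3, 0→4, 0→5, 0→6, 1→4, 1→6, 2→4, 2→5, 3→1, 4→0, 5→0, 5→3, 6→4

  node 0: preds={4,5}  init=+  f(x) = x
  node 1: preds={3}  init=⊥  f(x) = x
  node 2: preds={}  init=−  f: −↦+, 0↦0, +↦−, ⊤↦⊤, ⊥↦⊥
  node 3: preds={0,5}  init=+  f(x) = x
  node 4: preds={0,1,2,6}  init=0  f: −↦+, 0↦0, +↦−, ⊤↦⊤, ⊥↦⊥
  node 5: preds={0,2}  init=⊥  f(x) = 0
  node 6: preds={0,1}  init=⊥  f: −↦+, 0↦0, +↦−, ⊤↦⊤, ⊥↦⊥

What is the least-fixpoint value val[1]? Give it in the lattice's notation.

⊤

Worklist (12 pops):
  #1 pop 0: in=0 → ⊤ (was +); enqueue []
  #2 pop 1: in=+ → + (was ⊥); enqueue []
  #3 pop 2: in=⊥ → − (no change)
  #4 pop 3: in=⊤ → ⊤ (was +); enqueue [1]
  #5 pop 4: in=⊤ → ⊤ (was 0); enqueue [0]
  #6 pop 5: in=⊤ → 0 (was ⊥); enqueue [3]
  #7 pop 6: in=⊤ → ⊤ (was ⊥); enqueue [4]
  #8 pop 1: in=⊤ → ⊤ (was +); enqueue [6]
  #9 pop 0: in=⊤ → ⊤ (no change)
  #10 pop 3: in=⊤ → ⊤ (no change)
  #11 pop 4: in=⊤ → ⊤ (no change)
  #12 pop 6: in=⊤ → ⊤ (no change)

Fixpoint:
  val[0] = ⊤
  val[1] = ⊤
  val[2] = −
  val[3] = ⊤
  val[4] = ⊤
  val[5] = 0
  val[6] = ⊤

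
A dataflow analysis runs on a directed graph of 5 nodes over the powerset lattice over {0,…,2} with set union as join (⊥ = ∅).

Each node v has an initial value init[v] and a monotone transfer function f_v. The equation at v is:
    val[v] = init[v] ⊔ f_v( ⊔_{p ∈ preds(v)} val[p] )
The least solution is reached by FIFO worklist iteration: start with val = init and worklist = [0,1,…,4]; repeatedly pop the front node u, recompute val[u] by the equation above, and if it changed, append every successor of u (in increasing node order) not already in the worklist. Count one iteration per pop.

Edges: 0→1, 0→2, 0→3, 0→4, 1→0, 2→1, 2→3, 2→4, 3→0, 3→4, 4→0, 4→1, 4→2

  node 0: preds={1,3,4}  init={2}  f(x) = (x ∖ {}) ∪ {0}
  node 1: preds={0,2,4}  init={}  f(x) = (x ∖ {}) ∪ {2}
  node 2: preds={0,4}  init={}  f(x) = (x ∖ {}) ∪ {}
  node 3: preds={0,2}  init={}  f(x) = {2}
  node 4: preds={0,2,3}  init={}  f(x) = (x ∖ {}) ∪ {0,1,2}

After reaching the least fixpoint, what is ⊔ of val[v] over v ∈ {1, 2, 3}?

Trace (12 dequeues):
  [1] u=0 | in {} | out {0,2} | prev {2} | push {}
  [2] u=1 | in {0,2} | out {0,2} | prev {} | push {0}
  [3] u=2 | in {0,2} | out {0,2} | prev {} | push {1}
  [4] u=3 | in {0,2} | out {2} | prev {} | push {}
  [5] u=4 | in {0,2} | out {0,1,2} | prev {} | push {2}
  [6] u=0 | in {0,1,2} | out {0,1,2} | prev {0,2} | push {3,4}
  [7] u=1 | in {0,1,2} | out {0,1,2} | prev {0,2} | push {0}
  [8] u=2 | in {0,1,2} | out {0,1,2} | prev {0,2} | push {1}
  [9] u=3 | in {0,1,2} | out {2} | ==
  [10] u=4 | in {0,1,2} | out {0,1,2} | ==
  [11] u=0 | in {0,1,2} | out {0,1,2} | ==
  [12] u=1 | in {0,1,2} | out {0,1,2} | ==

Converged values:
  [0] {0,1,2}
  [1] {0,1,2}
  [2] {0,1,2}
  [3] {2}
  [4] {0,1,2}

{0,1,2}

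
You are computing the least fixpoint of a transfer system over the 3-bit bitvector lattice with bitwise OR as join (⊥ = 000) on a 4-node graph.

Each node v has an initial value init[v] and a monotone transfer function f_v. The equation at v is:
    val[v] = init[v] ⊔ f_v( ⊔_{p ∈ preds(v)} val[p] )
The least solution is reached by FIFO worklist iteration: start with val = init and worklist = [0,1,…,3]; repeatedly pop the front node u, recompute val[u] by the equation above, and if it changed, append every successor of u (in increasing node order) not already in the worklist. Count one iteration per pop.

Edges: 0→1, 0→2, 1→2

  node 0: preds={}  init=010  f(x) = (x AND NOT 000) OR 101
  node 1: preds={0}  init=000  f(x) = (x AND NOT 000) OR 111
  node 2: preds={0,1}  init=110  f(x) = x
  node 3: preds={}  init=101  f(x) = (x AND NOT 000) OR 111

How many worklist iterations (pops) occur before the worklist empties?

4

Worklist (4 pops):
  #1 pop 0: in=000 → 111 (was 010); enqueue []
  #2 pop 1: in=111 → 111 (was 000); enqueue []
  #3 pop 2: in=111 → 111 (was 110); enqueue []
  #4 pop 3: in=000 → 111 (was 101); enqueue []

Fixpoint:
  val[0] = 111
  val[1] = 111
  val[2] = 111
  val[3] = 111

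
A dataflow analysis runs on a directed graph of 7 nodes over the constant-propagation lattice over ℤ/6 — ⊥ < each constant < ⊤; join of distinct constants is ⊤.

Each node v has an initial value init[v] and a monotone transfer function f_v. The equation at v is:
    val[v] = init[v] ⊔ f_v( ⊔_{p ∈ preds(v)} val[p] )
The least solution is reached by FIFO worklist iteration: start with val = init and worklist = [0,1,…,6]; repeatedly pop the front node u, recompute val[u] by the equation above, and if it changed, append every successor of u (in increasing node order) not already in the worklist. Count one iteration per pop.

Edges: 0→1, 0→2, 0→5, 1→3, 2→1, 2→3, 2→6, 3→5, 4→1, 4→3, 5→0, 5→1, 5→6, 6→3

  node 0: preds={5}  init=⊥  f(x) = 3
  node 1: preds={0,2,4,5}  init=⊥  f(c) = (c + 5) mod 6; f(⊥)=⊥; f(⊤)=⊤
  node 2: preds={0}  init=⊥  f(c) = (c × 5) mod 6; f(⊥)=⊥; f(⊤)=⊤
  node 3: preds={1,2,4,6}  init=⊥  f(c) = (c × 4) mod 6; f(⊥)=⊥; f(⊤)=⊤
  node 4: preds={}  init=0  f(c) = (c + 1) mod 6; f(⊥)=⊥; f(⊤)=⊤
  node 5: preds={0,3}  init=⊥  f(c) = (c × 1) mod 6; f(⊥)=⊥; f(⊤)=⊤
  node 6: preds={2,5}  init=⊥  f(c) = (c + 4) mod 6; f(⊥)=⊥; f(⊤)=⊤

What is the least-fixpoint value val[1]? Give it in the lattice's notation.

Trace (10 dequeues):
  [1] u=0 | in ⊥ | out 3 | prev ⊥ | push {}
  [2] u=1 | in ⊤ | out ⊤ | prev ⊥ | push {}
  [3] u=2 | in 3 | out 3 | prev ⊥ | push {1}
  [4] u=3 | in ⊤ | out ⊤ | prev ⊥ | push {}
  [5] u=4 | in ⊥ | out 0 | ==
  [6] u=5 | in ⊤ | out ⊤ | prev ⊥ | push {0}
  [7] u=6 | in ⊤ | out ⊤ | prev ⊥ | push {3}
  [8] u=1 | in ⊤ | out ⊤ | ==
  [9] u=0 | in ⊤ | out 3 | ==
  [10] u=3 | in ⊤ | out ⊤ | ==

Converged values:
  [0] 3
  [1] ⊤
  [2] 3
  [3] ⊤
  [4] 0
  [5] ⊤
  [6] ⊤

⊤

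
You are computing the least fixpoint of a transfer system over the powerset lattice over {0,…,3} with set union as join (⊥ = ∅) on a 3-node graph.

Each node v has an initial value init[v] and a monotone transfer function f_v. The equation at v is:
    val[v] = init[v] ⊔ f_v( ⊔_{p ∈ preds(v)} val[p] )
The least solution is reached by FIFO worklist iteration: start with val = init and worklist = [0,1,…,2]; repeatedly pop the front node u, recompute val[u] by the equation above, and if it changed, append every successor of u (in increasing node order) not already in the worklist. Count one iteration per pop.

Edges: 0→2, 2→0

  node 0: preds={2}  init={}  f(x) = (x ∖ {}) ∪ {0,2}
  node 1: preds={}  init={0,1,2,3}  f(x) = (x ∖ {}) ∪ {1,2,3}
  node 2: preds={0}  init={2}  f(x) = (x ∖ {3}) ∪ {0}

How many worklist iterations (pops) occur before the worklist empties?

4

Trace (4 dequeues):
  [1] u=0 | in {2} | out {0,2} | prev {} | push {}
  [2] u=1 | in {} | out {0,1,2,3} | ==
  [3] u=2 | in {0,2} | out {0,2} | prev {2} | push {0}
  [4] u=0 | in {0,2} | out {0,2} | ==

Converged values:
  [0] {0,2}
  [1] {0,1,2,3}
  [2] {0,2}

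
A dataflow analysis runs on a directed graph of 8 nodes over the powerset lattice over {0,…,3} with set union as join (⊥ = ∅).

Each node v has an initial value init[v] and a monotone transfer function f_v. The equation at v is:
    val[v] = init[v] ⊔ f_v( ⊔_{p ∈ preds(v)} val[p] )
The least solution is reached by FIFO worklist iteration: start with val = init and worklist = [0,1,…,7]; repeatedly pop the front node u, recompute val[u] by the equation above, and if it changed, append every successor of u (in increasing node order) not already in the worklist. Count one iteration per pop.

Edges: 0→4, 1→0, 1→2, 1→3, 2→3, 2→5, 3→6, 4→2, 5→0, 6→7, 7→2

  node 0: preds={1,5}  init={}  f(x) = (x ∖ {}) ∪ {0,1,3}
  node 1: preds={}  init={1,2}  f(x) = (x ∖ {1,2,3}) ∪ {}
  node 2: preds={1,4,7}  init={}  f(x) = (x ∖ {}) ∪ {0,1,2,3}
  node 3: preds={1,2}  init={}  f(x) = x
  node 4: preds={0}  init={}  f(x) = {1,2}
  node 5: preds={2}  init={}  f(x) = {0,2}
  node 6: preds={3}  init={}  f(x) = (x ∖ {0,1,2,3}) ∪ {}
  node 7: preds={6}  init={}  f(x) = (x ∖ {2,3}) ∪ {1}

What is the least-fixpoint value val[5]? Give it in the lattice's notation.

{0,2}

Iteration log — 10 steps:
  step 1. node 0  ⊔preds={1,2}  new={0,1,2,3}  old={}  +wl: 
  step 2. node 1  ⊔preds={}  new={1,2}  stable
  step 3. node 2  ⊔preds={1,2}  new={0,1,2,3}  old={}  +wl: 
  step 4. node 3  ⊔preds={0,1,2,3}  new={0,1,2,3}  old={}  +wl: 
  step 5. node 4  ⊔preds={0,1,2,3}  new={1,2}  old={}  +wl: 2
  step 6. node 5  ⊔preds={0,1,2,3}  new={0,2}  old={}  +wl: 0
  step 7. node 6  ⊔preds={0,1,2,3}  new={}  stable
  step 8. node 7  ⊔preds={}  new={1}  old={}  +wl: 
  step 9. node 2  ⊔preds={1,2}  new={0,1,2,3}  stable
  step 10. node 0  ⊔preds={0,1,2}  new={0,1,2,3}  stable

Least fixpoint reached:
  node 0: {0,1,2,3}
  node 1: {1,2}
  node 2: {0,1,2,3}
  node 3: {0,1,2,3}
  node 4: {1,2}
  node 5: {0,2}
  node 6: {}
  node 7: {1}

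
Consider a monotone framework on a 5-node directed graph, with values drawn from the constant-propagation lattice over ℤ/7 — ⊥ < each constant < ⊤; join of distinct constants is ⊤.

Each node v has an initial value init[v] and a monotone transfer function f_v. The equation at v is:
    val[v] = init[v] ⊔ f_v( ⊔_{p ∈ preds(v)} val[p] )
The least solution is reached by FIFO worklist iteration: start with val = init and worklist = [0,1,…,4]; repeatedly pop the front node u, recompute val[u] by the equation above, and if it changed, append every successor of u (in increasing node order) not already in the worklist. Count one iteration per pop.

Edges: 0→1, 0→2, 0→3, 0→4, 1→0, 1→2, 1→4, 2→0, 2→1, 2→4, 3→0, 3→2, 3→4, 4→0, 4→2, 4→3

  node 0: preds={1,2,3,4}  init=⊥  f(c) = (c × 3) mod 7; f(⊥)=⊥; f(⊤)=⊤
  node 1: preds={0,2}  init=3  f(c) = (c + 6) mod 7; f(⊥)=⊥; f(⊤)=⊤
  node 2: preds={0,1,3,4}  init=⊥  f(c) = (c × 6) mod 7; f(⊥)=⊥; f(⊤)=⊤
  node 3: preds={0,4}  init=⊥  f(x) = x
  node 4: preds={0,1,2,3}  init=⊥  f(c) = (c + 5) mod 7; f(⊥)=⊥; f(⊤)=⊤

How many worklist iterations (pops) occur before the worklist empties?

12

Trace (12 dequeues):
  [1] u=0 | in 3 | out 2 | prev ⊥ | push {}
  [2] u=1 | in 2 | out ⊤ | prev 3 | push {0}
  [3] u=2 | in ⊤ | out ⊤ | prev ⊥ | push {1}
  [4] u=3 | in 2 | out 2 | prev ⊥ | push {2}
  [5] u=4 | in ⊤ | out ⊤ | prev ⊥ | push {3}
  [6] u=0 | in ⊤ | out ⊤ | prev 2 | push {4}
  [7] u=1 | in ⊤ | out ⊤ | ==
  [8] u=2 | in ⊤ | out ⊤ | ==
  [9] u=3 | in ⊤ | out ⊤ | prev 2 | push {0,2}
  [10] u=4 | in ⊤ | out ⊤ | ==
  [11] u=0 | in ⊤ | out ⊤ | ==
  [12] u=2 | in ⊤ | out ⊤ | ==

Converged values:
  [0] ⊤
  [1] ⊤
  [2] ⊤
  [3] ⊤
  [4] ⊤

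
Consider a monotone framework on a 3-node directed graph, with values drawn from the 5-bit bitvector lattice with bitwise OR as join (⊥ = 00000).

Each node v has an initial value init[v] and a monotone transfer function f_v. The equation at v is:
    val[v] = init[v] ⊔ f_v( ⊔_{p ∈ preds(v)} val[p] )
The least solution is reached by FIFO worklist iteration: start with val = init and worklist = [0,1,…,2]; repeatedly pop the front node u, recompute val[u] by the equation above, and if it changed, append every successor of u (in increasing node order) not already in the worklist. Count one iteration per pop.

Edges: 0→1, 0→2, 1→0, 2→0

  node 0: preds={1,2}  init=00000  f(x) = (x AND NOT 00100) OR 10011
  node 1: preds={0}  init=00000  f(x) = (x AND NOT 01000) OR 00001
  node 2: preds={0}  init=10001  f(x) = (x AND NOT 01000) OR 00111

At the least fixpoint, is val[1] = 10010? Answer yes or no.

Iteration log — 4 steps:
  step 1. node 0  ⊔preds=10001  new=10011  old=00000  +wl: 
  step 2. node 1  ⊔preds=10011  new=10011  old=00000  +wl: 0
  step 3. node 2  ⊔preds=10011  new=10111  old=10001  +wl: 
  step 4. node 0  ⊔preds=10111  new=10011  stable

Least fixpoint reached:
  node 0: 10011
  node 1: 10011
  node 2: 10111

no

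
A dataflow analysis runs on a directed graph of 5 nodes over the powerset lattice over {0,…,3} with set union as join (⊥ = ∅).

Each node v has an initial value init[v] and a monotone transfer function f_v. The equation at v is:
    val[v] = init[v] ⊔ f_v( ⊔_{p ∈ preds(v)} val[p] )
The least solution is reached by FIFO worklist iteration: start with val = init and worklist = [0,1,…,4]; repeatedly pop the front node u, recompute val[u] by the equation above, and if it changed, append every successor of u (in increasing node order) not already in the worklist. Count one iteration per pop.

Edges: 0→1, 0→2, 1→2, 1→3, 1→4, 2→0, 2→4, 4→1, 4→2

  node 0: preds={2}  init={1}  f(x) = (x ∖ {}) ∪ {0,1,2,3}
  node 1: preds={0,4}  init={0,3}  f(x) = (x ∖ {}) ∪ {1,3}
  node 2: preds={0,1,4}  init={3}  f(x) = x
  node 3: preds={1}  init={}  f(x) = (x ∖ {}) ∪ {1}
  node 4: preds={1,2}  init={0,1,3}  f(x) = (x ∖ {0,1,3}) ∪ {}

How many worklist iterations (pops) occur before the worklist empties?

Trace (8 dequeues):
  [1] u=0 | in {3} | out {0,1,2,3} | prev {1} | push {}
  [2] u=1 | in {0,1,2,3} | out {0,1,2,3} | prev {0,3} | push {}
  [3] u=2 | in {0,1,2,3} | out {0,1,2,3} | prev {3} | push {0}
  [4] u=3 | in {0,1,2,3} | out {0,1,2,3} | prev {} | push {}
  [5] u=4 | in {0,1,2,3} | out {0,1,2,3} | prev {0,1,3} | push {1,2}
  [6] u=0 | in {0,1,2,3} | out {0,1,2,3} | ==
  [7] u=1 | in {0,1,2,3} | out {0,1,2,3} | ==
  [8] u=2 | in {0,1,2,3} | out {0,1,2,3} | ==

Converged values:
  [0] {0,1,2,3}
  [1] {0,1,2,3}
  [2] {0,1,2,3}
  [3] {0,1,2,3}
  [4] {0,1,2,3}

8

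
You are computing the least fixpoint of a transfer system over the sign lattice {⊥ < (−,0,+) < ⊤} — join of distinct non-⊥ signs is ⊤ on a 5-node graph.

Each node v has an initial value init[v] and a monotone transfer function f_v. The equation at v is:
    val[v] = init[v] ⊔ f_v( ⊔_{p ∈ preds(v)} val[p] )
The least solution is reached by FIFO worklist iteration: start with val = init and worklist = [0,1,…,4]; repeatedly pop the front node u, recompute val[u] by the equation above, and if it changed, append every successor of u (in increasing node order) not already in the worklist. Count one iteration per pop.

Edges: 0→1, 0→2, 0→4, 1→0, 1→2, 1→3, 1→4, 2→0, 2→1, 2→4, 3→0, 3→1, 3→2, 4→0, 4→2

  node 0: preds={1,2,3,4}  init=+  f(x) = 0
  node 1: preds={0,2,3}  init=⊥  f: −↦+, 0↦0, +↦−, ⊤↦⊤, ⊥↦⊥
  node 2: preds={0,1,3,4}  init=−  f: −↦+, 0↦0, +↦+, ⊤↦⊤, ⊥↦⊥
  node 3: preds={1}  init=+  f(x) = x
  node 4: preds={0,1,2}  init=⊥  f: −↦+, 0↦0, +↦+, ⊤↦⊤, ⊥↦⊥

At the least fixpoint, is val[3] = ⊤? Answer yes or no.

Trace (8 dequeues):
  [1] u=0 | in ⊤ | out ⊤ | prev + | push {}
  [2] u=1 | in ⊤ | out ⊤ | prev ⊥ | push {0}
  [3] u=2 | in ⊤ | out ⊤ | prev − | push {1}
  [4] u=3 | in ⊤ | out ⊤ | prev + | push {2}
  [5] u=4 | in ⊤ | out ⊤ | prev ⊥ | push {}
  [6] u=0 | in ⊤ | out ⊤ | ==
  [7] u=1 | in ⊤ | out ⊤ | ==
  [8] u=2 | in ⊤ | out ⊤ | ==

Converged values:
  [0] ⊤
  [1] ⊤
  [2] ⊤
  [3] ⊤
  [4] ⊤

yes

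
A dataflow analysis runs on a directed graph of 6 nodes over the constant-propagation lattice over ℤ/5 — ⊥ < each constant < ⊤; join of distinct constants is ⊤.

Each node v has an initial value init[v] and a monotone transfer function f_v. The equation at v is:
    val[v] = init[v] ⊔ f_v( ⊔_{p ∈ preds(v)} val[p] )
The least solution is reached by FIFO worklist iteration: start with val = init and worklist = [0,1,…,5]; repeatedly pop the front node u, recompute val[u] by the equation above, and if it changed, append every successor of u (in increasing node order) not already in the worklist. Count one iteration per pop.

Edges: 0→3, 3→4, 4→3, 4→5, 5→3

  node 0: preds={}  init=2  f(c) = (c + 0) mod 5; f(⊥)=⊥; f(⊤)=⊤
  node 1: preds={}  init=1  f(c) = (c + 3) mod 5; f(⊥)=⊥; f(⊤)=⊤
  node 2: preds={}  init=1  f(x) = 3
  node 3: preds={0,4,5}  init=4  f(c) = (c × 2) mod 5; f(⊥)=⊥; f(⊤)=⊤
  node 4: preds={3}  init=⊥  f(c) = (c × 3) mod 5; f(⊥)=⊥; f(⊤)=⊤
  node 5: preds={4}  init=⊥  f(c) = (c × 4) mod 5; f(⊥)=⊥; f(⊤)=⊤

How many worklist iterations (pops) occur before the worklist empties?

11

Worklist (11 pops):
  #1 pop 0: in=⊥ → 2 (no change)
  #2 pop 1: in=⊥ → 1 (no change)
  #3 pop 2: in=⊥ → ⊤ (was 1); enqueue []
  #4 pop 3: in=2 → 4 (no change)
  #5 pop 4: in=4 → 2 (was ⊥); enqueue [3]
  #6 pop 5: in=2 → 3 (was ⊥); enqueue []
  #7 pop 3: in=⊤ → ⊤ (was 4); enqueue [4]
  #8 pop 4: in=⊤ → ⊤ (was 2); enqueue [3,5]
  #9 pop 3: in=⊤ → ⊤ (no change)
  #10 pop 5: in=⊤ → ⊤ (was 3); enqueue [3]
  #11 pop 3: in=⊤ → ⊤ (no change)

Fixpoint:
  val[0] = 2
  val[1] = 1
  val[2] = ⊤
  val[3] = ⊤
  val[4] = ⊤
  val[5] = ⊤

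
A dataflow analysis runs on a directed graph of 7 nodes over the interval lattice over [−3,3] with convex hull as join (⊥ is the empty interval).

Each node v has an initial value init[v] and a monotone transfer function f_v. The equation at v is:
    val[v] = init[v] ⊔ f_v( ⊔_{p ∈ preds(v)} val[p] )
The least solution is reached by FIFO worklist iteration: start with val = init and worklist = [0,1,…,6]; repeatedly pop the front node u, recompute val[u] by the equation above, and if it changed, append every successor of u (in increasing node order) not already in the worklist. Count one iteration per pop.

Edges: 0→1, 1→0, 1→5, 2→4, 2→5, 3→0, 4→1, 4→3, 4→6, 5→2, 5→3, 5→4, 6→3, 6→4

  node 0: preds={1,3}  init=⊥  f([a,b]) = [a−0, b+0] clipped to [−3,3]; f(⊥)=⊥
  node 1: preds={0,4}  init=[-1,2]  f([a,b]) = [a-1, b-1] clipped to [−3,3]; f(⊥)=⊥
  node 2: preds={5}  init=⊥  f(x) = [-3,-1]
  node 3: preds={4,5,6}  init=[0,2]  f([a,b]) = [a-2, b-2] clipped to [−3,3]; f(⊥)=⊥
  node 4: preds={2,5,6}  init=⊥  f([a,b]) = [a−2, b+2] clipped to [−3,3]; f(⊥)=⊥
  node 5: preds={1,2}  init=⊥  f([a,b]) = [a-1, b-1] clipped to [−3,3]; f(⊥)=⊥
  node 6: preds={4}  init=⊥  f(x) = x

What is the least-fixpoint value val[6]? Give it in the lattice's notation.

Worklist (19 pops):
  #1 pop 0: in=[-1,2] → [-1,2] (was ⊥); enqueue []
  #2 pop 1: in=[-1,2] → [-2,2] (was [-1,2]); enqueue [0]
  #3 pop 2: in=⊥ → [-3,-1] (was ⊥); enqueue []
  #4 pop 3: in=⊥ → [0,2] (no change)
  #5 pop 4: in=[-3,-1] → [-3,1] (was ⊥); enqueue [1,3]
  #6 pop 5: in=[-3,2] → [-3,1] (was ⊥); enqueue [2,4]
  #7 pop 6: in=[-3,1] → [-3,1] (was ⊥); enqueue []
  #8 pop 0: in=[-2,2] → [-2,2] (was [-1,2]); enqueue []
  #9 pop 1: in=[-3,2] → [-3,2] (was [-2,2]); enqueue [0,5]
  #10 pop 3: in=[-3,1] → [-3,2] (was [0,2]); enqueue []
  #11 pop 2: in=[-3,1] → [-3,-1] (no change)
  #12 pop 4: in=[-3,1] → [-3,3] (was [-3,1]); enqueue [1,3,6]
  #13 pop 0: in=[-3,2] → [-3,2] (was [-2,2]); enqueue []
  #14 pop 5: in=[-3,2] → [-3,1] (no change)
  #15 pop 1: in=[-3,3] → [-3,2] (no change)
  #16 pop 3: in=[-3,3] → [-3,2] (no change)
  #17 pop 6: in=[-3,3] → [-3,3] (was [-3,1]); enqueue [3,4]
  #18 pop 3: in=[-3,3] → [-3,2] (no change)
  #19 pop 4: in=[-3,3] → [-3,3] (no change)

Fixpoint:
  val[0] = [-3,2]
  val[1] = [-3,2]
  val[2] = [-3,-1]
  val[3] = [-3,2]
  val[4] = [-3,3]
  val[5] = [-3,1]
  val[6] = [-3,3]

[-3,3]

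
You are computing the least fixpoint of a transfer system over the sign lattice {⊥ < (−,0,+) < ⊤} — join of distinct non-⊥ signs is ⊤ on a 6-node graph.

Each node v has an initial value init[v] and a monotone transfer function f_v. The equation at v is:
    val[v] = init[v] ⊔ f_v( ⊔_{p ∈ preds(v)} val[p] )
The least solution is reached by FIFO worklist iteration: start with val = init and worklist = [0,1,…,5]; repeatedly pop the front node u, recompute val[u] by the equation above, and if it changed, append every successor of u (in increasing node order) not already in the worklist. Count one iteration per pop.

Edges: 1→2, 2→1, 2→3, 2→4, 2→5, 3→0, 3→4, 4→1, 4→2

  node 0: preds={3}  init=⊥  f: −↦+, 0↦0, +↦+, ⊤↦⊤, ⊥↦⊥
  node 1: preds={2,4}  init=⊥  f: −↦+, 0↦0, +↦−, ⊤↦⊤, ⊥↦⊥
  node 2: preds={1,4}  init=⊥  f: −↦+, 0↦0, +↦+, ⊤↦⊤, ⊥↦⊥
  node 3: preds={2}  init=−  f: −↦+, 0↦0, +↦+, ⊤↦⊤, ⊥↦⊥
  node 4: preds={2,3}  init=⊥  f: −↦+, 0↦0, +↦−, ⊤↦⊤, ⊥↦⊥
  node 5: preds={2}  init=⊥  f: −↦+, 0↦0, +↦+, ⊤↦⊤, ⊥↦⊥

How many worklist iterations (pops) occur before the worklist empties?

Trace (15 dequeues):
  [1] u=0 | in − | out + | prev ⊥ | push {}
  [2] u=1 | in ⊥ | out ⊥ | ==
  [3] u=2 | in ⊥ | out ⊥ | ==
  [4] u=3 | in ⊥ | out − | ==
  [5] u=4 | in − | out + | prev ⊥ | push {1,2}
  [6] u=5 | in ⊥ | out ⊥ | ==
  [7] u=1 | in + | out − | prev ⊥ | push {}
  [8] u=2 | in ⊤ | out ⊤ | prev ⊥ | push {1,3,4,5}
  [9] u=1 | in ⊤ | out ⊤ | prev − | push {2}
  [10] u=3 | in ⊤ | out ⊤ | prev − | push {0}
  [11] u=4 | in ⊤ | out ⊤ | prev + | push {1}
  [12] u=5 | in ⊤ | out ⊤ | prev ⊥ | push {}
  [13] u=2 | in ⊤ | out ⊤ | ==
  [14] u=0 | in ⊤ | out ⊤ | prev + | push {}
  [15] u=1 | in ⊤ | out ⊤ | ==

Converged values:
  [0] ⊤
  [1] ⊤
  [2] ⊤
  [3] ⊤
  [4] ⊤
  [5] ⊤

15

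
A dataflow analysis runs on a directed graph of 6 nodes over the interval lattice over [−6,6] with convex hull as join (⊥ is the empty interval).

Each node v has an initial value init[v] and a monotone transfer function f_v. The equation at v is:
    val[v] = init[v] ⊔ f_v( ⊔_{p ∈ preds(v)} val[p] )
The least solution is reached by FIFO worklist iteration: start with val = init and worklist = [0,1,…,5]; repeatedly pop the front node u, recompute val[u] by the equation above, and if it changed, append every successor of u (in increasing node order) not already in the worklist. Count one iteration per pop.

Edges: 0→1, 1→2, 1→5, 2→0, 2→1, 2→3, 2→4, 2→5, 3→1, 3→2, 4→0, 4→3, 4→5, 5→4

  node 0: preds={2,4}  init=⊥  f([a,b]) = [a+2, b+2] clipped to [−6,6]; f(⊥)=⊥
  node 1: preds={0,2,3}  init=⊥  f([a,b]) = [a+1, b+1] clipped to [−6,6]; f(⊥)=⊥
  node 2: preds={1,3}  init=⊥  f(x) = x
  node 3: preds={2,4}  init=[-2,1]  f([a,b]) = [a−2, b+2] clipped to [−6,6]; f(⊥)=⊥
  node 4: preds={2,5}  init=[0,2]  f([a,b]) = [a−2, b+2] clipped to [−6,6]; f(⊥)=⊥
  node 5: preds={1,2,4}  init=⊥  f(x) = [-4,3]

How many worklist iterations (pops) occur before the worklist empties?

20

Iteration log — 20 steps:
  step 1. node 0  ⊔preds=[0,2]  new=[2,4]  old=⊥  +wl: 
  step 2. node 1  ⊔preds=[-2,4]  new=[-1,5]  old=⊥  +wl: 
  step 3. node 2  ⊔preds=[-2,5]  new=[-2,5]  old=⊥  +wl: 0,1
  step 4. node 3  ⊔preds=[-2,5]  new=[-4,6]  old=[-2,1]  +wl: 2
  step 5. node 4  ⊔preds=[-2,5]  new=[-4,6]  old=[0,2]  +wl: 3
  step 6. node 5  ⊔preds=[-4,6]  new=[-4,3]  old=⊥  +wl: 4
  step 7. node 0  ⊔preds=[-4,6]  new=[-2,6]  old=[2,4]  +wl: 
  step 8. node 1  ⊔preds=[-4,6]  new=[-3,6]  old=[-1,5]  +wl: 5
  step 9. node 2  ⊔preds=[-4,6]  new=[-4,6]  old=[-2,5]  +wl: 0,1
  step 10. node 3  ⊔preds=[-4,6]  new=[-6,6]  old=[-4,6]  +wl: 2
  step 11. node 4  ⊔preds=[-4,6]  new=[-6,6]  old=[-4,6]  +wl: 3
  step 12. node 5  ⊔preds=[-6,6]  new=[-4,3]  stable
  step 13. node 0  ⊔preds=[-6,6]  new=[-4,6]  old=[-2,6]  +wl: 
  step 14. node 1  ⊔preds=[-6,6]  new=[-5,6]  old=[-3,6]  +wl: 5
  step 15. node 2  ⊔preds=[-6,6]  new=[-6,6]  old=[-4,6]  +wl: 0,1,4
  step 16. node 3  ⊔preds=[-6,6]  new=[-6,6]  stable
  step 17. node 5  ⊔preds=[-6,6]  new=[-4,3]  stable
  step 18. node 0  ⊔preds=[-6,6]  new=[-4,6]  stable
  step 19. node 1  ⊔preds=[-6,6]  new=[-5,6]  stable
  step 20. node 4  ⊔preds=[-6,6]  new=[-6,6]  stable

Least fixpoint reached:
  node 0: [-4,6]
  node 1: [-5,6]
  node 2: [-6,6]
  node 3: [-6,6]
  node 4: [-6,6]
  node 5: [-4,3]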